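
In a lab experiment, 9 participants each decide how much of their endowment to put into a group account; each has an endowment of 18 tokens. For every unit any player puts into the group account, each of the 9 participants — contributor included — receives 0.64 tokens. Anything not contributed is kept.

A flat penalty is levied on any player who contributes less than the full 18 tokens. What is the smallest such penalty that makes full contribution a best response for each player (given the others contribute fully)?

Given the others contribute fully, the best deviation is to contribute 0 (any partial contribution still incurs the fine and gives up units whose private return 0.64 is below 1).
Deviating from 18 to 0 saves 18 tokens but forfeits the deviator's share of the drop in the group account: 0.64 × 18 = 11.52.
So the deviation gain is 18 − 11.52 = 6.48, and the fine must be at least 6.48 tokens to wipe it out.

6.48 tokens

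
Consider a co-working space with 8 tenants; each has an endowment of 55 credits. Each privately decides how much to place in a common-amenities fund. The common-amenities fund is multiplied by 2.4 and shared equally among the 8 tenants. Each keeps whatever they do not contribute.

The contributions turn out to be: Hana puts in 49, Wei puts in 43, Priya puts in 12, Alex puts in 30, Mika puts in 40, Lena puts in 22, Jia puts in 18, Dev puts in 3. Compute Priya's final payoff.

Total contributed: 49 + 43 + 12 + 30 + 40 + 22 + 18 + 3 = 217.
Each receives 2.4 × 217 / 8 = 65.10 from the common-amenities fund.
Priya keeps 55 − 12 = 43, so Priya's payoff is 43 + 65.10 = 108.10.

108.10 credits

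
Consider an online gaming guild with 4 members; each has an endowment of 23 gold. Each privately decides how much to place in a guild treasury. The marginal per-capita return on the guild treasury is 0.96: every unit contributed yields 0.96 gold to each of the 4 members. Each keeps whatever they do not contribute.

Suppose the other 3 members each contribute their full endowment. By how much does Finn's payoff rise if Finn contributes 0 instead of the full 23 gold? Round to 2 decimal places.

Switching from a contribution of 23 to 0 lets Finn keep an extra 23 gold, but lowers the guild treasury by 23, which costs Finn their own share of that drop: 0.96 × 23 = 22.08.
Net gain = 23 − 22.08 = 0.92. The private return per contributed unit (0.96) is below 1, so free-riding is indeed the best response regardless of what the others do.

0.92 gold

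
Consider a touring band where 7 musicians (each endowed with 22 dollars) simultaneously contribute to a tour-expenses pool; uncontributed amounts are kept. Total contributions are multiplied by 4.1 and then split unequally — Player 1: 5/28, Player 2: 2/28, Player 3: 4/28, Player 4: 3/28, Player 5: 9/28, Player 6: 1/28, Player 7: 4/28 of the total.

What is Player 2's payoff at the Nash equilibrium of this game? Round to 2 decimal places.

Player j's private return per contributed unit is 4.1 × (j's share). Contributing is weakly dominant for j when that share is at least 1/4.1 = 0.2439, and contributing 0 is dominant otherwise.
Player 5 alone (share 9/28) is above the threshold, contributing 22; the remaining 6 contribute 0. Total contributed: 22.
Player 2 keeps 22 and receives 4.1 × 22 × 2/28 = 6.44 from the tour-expenses pool, for a payoff of 28.44.

28.44 dollars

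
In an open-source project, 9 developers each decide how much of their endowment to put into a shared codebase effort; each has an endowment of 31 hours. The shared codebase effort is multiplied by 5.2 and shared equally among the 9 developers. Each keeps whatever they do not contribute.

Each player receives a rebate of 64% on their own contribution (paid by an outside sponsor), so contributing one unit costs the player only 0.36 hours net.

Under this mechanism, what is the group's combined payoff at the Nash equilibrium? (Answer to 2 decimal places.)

The effective private return per unit is now (5.2/9) / 0.36 = 1.6049 > 1, so every player's dominant strategy flips to full contribution.
At the Nash equilibrium everyone contributes 31. Group total payoff = 9 × (31 × 0.64 + 5.2 × 31) = 1629.36.

1629.36 hours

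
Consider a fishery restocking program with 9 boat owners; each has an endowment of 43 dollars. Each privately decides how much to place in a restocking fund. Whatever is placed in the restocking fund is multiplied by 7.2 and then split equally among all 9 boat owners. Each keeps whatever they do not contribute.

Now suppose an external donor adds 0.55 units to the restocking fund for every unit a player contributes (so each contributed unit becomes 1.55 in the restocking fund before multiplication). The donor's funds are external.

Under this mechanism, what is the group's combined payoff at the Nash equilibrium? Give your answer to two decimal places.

4318.92 dollars

The effective private return per unit is now 7.2 × 1.55 / 9 = 1.2400 > 1, so every player's dominant strategy flips to full contribution.
So the Nash equilibrium is full contribution by all 9; the group earns 7.2 × 1.55 × 387 = 4318.92.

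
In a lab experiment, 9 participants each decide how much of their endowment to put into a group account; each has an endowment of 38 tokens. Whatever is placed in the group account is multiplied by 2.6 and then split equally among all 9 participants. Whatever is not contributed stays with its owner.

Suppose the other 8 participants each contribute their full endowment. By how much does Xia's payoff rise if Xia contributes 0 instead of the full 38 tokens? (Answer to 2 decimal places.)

Switching from a contribution of 38 to 0 lets Xia keep an extra 38 tokens, but lowers the group account by 38, which costs Xia their own share of that drop: 2.6/9 × 38 = 10.98.
Net gain = 38 − 10.98 = 27.02. The private return per contributed unit (0.2889) is below 1, so free-riding is indeed the best response regardless of what the others do.

27.02 tokens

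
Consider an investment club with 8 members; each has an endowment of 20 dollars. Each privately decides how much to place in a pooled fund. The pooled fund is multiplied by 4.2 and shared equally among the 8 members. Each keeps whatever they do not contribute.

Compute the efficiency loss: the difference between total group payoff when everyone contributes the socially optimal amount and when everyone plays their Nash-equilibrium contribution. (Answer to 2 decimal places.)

Each contributed unit returns 4.2/8 = 0.5250 to its contributor — below 1 — so contributing 0 is dominant for every player. At the Nash equilibrium everyone keeps their 20, and the group total is 8 × 20 = 160.
Each contributed unit returns 4.200 to the group as a whole (0.5250 to each of 8 players), which exceeds 1, so the social optimum is full contribution: group total = 4.200 × 160 = 672.00.
Efficiency loss = 672.00 − 160 = 512.00.

512.00 dollars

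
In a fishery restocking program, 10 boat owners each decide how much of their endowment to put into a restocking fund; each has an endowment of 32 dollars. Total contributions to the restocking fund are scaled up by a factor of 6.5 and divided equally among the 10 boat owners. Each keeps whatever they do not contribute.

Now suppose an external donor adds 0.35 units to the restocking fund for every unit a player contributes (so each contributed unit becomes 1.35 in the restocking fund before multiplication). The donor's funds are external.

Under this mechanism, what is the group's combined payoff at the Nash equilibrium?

320.00 dollars

Even with the mechanism, each unit contributed returns only 6.5 × 1.35 / 10 = 0.8775 per unit of net cost, so contributing nothing is still dominant.
At the Nash equilibrium no one contributes; group total payoff = 10 × 32 = 320.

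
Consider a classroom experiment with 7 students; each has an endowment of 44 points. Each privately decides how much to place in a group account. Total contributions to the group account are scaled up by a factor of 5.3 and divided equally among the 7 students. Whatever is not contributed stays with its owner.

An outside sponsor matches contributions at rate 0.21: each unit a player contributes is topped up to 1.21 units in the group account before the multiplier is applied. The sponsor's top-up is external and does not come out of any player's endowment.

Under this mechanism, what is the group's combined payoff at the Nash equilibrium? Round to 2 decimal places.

The effective private return is 5.3 × 1.21 / 7 = 0.9161, which is still under 1, so the mechanism doesn't change anyone's dominant strategy: zero contribution.
Everyone keeps their endowment and the group total is 7 × 44 = 308.

308.00 points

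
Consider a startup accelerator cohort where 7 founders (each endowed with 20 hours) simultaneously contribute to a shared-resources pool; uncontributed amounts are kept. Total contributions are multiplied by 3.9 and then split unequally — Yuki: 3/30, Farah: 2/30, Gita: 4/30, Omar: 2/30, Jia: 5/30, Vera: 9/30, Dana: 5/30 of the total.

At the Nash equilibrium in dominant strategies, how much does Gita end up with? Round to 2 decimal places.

30.40 hours

For player j, contributing a unit is worthwhile iff 3.9 × (j's share) ≥ 1, i.e. iff j's share is at least 0.2564.
Vera alone (share 9/30) is above the threshold, contributing 20; the remaining 6 contribute 0. Total contributed: 20.
Gita keeps 20 and receives 3.9 × 20 × 4/30 = 10.40 from the shared-resources pool, for a payoff of 30.40.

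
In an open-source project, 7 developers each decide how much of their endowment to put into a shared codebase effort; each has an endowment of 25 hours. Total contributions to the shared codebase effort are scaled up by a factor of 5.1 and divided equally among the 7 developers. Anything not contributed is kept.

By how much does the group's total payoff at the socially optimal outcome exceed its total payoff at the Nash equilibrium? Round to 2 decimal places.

717.50 hours

Each contributed unit returns 5.1/7 = 0.7286 to its contributor — below 1 — so contributing 0 is dominant for every player. At the Nash equilibrium everyone keeps their 25, and the group total is 7 × 25 = 175.
Each contributed unit returns 5.100 to the group as a whole (0.7286 to each of 7 players), which exceeds 1, so the social optimum is full contribution: group total = 5.100 × 175 = 892.50.
Efficiency loss = 892.50 − 175 = 717.50.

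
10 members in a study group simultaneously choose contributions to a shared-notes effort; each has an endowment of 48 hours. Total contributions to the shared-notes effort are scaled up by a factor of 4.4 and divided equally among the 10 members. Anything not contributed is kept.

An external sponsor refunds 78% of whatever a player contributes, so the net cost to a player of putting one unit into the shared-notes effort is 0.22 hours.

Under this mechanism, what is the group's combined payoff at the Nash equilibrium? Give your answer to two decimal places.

2486.40 hours

With the mechanism, a contributed unit returns (4.4/10) / 0.22 = 2.0000 per unit of net cost to the contributor — now above 1 — so contributing fully is weakly dominant for every player.
At the Nash equilibrium everyone contributes 48. Group total payoff = 10 × (48 × 0.78 + 4.4 × 48) = 2486.40.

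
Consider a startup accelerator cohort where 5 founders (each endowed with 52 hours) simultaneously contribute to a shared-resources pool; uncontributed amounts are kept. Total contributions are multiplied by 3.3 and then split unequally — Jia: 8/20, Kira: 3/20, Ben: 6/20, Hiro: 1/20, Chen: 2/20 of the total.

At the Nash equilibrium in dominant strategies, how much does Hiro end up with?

60.58 hours

For player j, contributing a unit is worthwhile iff 3.3 × (j's share) ≥ 1, i.e. iff j's share is at least 0.3030.
The only share above 0.3030 is Jia's 8/20, contributing 52; the remaining 4 contribute 0. Total contributed: 52.
Hiro keeps 52 and receives 3.3 × 52 × 1/20 = 8.58 from the shared-resources pool, for a payoff of 60.58.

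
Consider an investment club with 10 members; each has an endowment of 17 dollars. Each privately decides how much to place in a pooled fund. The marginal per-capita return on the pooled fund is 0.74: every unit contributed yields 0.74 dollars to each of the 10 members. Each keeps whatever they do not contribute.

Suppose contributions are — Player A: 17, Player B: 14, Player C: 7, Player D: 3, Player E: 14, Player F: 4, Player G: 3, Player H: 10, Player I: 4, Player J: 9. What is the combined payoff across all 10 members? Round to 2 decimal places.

Total contributed: 17 + 14 + 7 + 3 + 14 + 4 + 3 + 10 + 4 + 9 = 85; total kept: 10 × 17 − 85 = 85.
The pooled fund pays out 0.74 × 10 × 85 = 629.00 in aggregate.
Group total = 85 + 629.00 = 714.00.

714.00 dollars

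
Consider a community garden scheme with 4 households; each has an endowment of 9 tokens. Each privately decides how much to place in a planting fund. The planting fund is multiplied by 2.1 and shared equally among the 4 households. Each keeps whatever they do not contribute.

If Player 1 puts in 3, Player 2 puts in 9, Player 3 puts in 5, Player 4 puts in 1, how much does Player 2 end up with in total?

Total contributed: 3 + 9 + 5 + 1 = 18.
Each receives 2.1 × 18 / 4 = 9.45 from the planting fund.
Player 2 keeps 9 − 9 = 0, so Player 2's payoff is 0 + 9.45 = 9.45.

9.45 tokens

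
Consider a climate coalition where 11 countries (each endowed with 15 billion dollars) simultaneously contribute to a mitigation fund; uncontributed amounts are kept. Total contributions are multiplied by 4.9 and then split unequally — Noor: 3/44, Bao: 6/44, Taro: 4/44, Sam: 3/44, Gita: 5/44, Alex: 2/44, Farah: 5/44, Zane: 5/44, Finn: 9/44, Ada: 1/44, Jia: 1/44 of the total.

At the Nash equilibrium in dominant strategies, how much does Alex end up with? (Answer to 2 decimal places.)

For player j, contributing a unit is worthwhile iff 4.9 × (j's share) ≥ 1, i.e. iff j's share is at least 0.2041.
Finn alone (share 9/44) is above the threshold, contributing 15; the remaining 10 contribute 0. Total contributed: 15.
Alex keeps 15 and receives 4.9 × 15 × 2/44 = 3.34 from the mitigation fund, for a payoff of 18.34.

18.34 billion dollars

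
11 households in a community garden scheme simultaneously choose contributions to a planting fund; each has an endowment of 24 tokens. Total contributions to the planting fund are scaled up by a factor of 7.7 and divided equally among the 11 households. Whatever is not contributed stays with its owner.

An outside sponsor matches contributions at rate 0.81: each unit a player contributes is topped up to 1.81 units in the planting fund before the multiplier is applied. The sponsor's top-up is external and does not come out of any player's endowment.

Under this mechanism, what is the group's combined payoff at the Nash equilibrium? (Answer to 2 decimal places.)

3679.37 tokens

With the mechanism, a contributed unit returns 7.7 × 1.81 / 11 = 1.2670 per unit of net cost to the contributor — now above 1 — so contributing fully is weakly dominant for every player.
So the Nash equilibrium is full contribution by all 11; the group earns 7.7 × 1.81 × 264 = 3679.37.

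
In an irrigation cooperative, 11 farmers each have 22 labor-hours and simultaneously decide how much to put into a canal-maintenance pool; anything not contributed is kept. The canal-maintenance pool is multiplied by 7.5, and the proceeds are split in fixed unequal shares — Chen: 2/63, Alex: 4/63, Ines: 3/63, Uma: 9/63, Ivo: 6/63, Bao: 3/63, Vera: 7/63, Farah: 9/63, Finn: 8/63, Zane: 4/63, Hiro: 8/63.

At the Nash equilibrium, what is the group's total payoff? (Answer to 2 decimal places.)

528.00 labor-hours

For player j, contributing a unit is worthwhile iff 7.5 × (j's share) ≥ 1, i.e. iff j's share is at least 0.1333.
The shares above 0.1333 belong to Uma and Farah, contributing 22 each; the remaining 9 contribute 0. Total contributed: 44.
The canal-maintenance pool pays out 7.5 × 44 = 330.00 in total (split across the unequal shares, but the aggregate is all that matters for the group sum).
The 9 free-riders keep 22 each, adding 198. Group total = 198 + 330.00 = 528.00.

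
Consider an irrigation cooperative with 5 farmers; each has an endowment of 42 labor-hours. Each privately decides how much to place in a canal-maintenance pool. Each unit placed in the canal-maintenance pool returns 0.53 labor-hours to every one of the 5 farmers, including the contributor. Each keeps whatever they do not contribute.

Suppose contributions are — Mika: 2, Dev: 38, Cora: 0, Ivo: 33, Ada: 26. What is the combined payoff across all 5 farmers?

Total contributed: 2 + 38 + 0 + 33 + 26 = 99; total kept: 5 × 42 − 99 = 111.
The canal-maintenance pool pays out 0.53 × 5 × 99 = 262.35 in aggregate.
Group total = 111 + 262.35 = 373.35.

373.35 labor-hours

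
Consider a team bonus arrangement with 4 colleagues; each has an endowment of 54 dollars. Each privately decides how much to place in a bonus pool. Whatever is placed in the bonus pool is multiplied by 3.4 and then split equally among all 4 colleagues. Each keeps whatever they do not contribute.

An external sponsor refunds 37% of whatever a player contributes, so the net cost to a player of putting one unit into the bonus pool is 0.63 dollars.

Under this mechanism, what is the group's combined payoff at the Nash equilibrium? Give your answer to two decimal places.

814.32 dollars

With the mechanism, a contributed unit returns (3.4/4) / 0.63 = 1.3492 per unit of net cost to the contributor — now above 1 — so contributing fully is weakly dominant for every player.
At the Nash equilibrium everyone contributes 54. Group total payoff = 4 × (54 × 0.37 + 3.4 × 54) = 814.32.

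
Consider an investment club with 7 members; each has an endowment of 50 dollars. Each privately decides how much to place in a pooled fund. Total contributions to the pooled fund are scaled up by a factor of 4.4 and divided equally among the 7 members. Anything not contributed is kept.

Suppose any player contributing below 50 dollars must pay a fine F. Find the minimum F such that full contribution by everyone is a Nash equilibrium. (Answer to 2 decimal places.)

18.57 dollars

Given the others contribute fully, the best deviation is to contribute 0 (any partial contribution still incurs the fine and gives up units whose private return 0.6286 is below 1).
Deviating from 50 to 0 saves 50 dollars but forfeits the deviator's share of the drop in the pooled fund: 4.4/7 × 50 = 31.43.
So the deviation gain is 50 − 31.43 = 18.57, and the fine must be at least 18.57 dollars to wipe it out.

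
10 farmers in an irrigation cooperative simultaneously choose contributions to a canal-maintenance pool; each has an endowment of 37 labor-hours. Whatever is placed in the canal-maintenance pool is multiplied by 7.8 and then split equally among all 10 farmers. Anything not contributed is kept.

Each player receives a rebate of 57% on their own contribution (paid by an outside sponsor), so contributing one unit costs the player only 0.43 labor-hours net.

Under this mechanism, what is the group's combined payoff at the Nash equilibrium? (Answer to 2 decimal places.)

3096.90 labor-hours

With the mechanism, a contributed unit returns (7.8/10) / 0.43 = 1.8140 per unit of net cost to the contributor — now above 1 — so contributing fully is weakly dominant for every player.
So the Nash equilibrium is full contribution by all 10; the group earns 10 × (37 × 0.57 + 7.8 × 37) = 3096.90.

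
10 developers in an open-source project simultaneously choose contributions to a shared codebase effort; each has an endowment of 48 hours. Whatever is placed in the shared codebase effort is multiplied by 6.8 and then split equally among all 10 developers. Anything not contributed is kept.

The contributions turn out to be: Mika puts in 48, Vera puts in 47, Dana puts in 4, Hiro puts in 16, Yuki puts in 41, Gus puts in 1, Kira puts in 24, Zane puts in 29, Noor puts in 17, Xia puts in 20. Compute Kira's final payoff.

191.96 hours

Total contributed: 48 + 47 + 4 + 16 + 41 + 1 + 24 + 29 + 17 + 20 = 247.
Each receives 6.8 × 247 / 10 = 167.96 from the shared codebase effort.
Kira keeps 48 − 24 = 24, so Kira's payoff is 24 + 167.96 = 191.96.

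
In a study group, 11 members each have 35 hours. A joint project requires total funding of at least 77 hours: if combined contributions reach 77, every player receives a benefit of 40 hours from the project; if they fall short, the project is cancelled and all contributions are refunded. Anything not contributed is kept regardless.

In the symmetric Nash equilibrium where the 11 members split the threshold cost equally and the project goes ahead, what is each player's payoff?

68 hours

Equal share of the threshold: 77/11 = 7.
At this profile no one gains by cutting their contribution: any cut drops the total below 77, the project is cancelled, contributions are refunded, and the deviator ends with 35, which is less than 35 − 7 + 40 = 68. Contributing more than 7 just wastes the excess. So contributing exactly 7 is a best response.
Each player's payoff: 35 − 7 + 40 = 68.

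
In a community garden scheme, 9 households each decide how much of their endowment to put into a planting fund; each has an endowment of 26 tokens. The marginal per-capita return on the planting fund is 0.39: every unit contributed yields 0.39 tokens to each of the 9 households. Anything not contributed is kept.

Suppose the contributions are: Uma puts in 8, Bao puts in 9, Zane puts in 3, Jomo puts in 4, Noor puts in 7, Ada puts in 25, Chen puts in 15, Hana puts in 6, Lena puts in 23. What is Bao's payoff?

Total contributed: 8 + 9 + 3 + 4 + 7 + 25 + 15 + 6 + 23 = 100.
Each receives 0.39 × 100 = 39.00 from the planting fund.
Bao keeps 26 − 9 = 17, so Bao's payoff is 17 + 39.00 = 56.00.

56.00 tokens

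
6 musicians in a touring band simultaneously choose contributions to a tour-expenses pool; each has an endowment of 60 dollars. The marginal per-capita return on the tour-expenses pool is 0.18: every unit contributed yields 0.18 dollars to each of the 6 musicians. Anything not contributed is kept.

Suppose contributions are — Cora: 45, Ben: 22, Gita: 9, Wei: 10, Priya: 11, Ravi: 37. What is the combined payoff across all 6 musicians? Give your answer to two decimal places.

Total contributed: 45 + 22 + 9 + 10 + 11 + 37 = 134; total kept: 6 × 60 − 134 = 226.
The tour-expenses pool pays out 0.18 × 6 × 134 = 144.72 in aggregate.
Group total = 226 + 144.72 = 370.72.

370.72 dollars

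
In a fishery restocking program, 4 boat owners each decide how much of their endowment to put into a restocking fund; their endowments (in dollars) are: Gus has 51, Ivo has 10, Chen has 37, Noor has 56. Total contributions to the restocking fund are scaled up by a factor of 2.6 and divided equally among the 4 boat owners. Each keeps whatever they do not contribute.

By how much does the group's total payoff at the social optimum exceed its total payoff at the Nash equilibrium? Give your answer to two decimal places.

The private return per contributed unit is 2.6/4 = 0.6500 < 1 for every player regardless of endowment, so the Nash equilibrium is zero contribution and the group total is Σ E_j = 51 + 10 + 37 + 56 = 154.
Each contributed unit returns 2.600 to the group, so the social optimum is full contribution by everyone: group total = 2.600 × 154 = 400.40.
Efficiency loss = (2.600 − 1) × 154 = 246.40.

246.40 dollars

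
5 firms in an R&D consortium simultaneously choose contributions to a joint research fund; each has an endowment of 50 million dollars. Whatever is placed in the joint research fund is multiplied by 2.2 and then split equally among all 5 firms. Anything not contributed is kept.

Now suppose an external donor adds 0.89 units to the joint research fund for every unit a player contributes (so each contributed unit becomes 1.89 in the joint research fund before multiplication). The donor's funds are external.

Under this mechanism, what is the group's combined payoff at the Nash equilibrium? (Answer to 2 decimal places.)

250.00 million dollars

Even with the mechanism, each unit contributed returns only 2.2 × 1.89 / 5 = 0.8316 per unit of net cost, so contributing nothing is still dominant.
At the Nash equilibrium no one contributes; group total payoff = 5 × 50 = 250.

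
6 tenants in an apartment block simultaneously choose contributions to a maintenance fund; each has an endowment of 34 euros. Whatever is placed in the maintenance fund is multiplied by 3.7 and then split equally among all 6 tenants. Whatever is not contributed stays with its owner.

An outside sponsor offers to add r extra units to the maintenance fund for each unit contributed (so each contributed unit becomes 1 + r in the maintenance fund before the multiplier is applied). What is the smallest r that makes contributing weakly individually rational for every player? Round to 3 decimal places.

0.622

With matching at rate r, one contributed unit becomes (1 + r) in the maintenance fund and returns 3.7 × (1 + r) / 6 to the contributor.
Setting this equal to 1: 1 + r = 6/3.7 = 1.6216.
So the minimum matching rate is r = 1.6216 − 1 = 0.622.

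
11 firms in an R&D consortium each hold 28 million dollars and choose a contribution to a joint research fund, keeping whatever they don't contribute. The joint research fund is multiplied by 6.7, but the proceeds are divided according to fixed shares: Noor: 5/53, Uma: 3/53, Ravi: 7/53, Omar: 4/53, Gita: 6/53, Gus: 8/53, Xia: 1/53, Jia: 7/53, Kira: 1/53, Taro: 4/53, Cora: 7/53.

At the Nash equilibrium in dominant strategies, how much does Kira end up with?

A player with share s gets back 6.7·s per unit contributed, so full contribution is dominant for anyone with s > 1/6.7 = 0.1493 and zero contribution is dominant for anyone below.
Only Gus (8/53) clears that bar, contributing 28; the remaining 10 contribute 0. Total contributed: 28.
Kira keeps 28 and receives 6.7 × 28 × 1/53 = 3.54 from the joint research fund, for a payoff of 31.54.

31.54 million dollars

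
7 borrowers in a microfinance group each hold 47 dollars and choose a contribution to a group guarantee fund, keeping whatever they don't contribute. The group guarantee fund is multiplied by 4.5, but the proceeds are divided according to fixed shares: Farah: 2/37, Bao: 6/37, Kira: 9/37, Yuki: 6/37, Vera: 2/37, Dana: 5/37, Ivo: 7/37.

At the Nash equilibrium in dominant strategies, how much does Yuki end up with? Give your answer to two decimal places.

81.30 dollars

For player j, contributing a unit is worthwhile iff 4.5 × (j's share) ≥ 1, i.e. iff j's share is at least 0.2222.
The only share above 0.2222 is Kira's 9/37, contributing 47; the remaining 6 contribute 0. Total contributed: 47.
Yuki keeps 47 and receives 4.5 × 47 × 6/37 = 34.30 from the group guarantee fund, for a payoff of 81.30.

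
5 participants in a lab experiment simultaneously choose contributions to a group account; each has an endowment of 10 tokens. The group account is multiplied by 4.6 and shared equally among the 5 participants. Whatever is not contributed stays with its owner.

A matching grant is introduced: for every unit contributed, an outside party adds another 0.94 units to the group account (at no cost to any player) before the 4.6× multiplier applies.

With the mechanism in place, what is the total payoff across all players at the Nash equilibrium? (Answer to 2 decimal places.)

Under the mechanism each unit contributed yields 4.6 × 1.94 / 5 = 1.7848 back to its contributor per unit of net cost, which exceeds 1, making full contribution the dominant choice for everyone.
At the Nash equilibrium everyone contributes 10. Group total payoff = 4.6 × 1.94 × 50 = 446.20.

446.20 tokens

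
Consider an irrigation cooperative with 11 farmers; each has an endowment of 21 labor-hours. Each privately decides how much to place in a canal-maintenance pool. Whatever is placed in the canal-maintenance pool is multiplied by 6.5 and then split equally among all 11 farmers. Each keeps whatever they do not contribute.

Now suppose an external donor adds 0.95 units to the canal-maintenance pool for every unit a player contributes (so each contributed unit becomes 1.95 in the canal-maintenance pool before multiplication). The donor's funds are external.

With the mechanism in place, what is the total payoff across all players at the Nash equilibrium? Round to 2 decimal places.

2927.93 labor-hours

With the mechanism, a contributed unit returns 6.5 × 1.95 / 11 = 1.1523 per unit of net cost to the contributor — now above 1 — so contributing fully is weakly dominant for every player.
So the Nash equilibrium is full contribution by all 11; the group earns 6.5 × 1.95 × 231 = 2927.93.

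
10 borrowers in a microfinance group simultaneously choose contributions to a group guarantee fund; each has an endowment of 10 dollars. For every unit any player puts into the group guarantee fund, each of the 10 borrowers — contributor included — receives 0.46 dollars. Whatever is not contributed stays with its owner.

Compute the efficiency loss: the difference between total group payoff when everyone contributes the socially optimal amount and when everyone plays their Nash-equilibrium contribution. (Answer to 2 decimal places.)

360.00 dollars

The private return per contributed unit is 0.46 < 1, so contributing 0 is dominant for every player. At the Nash equilibrium everyone keeps their 10, and the group total is 10 × 10 = 100.
Each contributed unit returns 4.600 to the group as a whole (0.46 to each of 10 players), which exceeds 1, so the social optimum is full contribution: group total = 4.600 × 100 = 460.00.
Efficiency loss = 460.00 − 100 = 360.00.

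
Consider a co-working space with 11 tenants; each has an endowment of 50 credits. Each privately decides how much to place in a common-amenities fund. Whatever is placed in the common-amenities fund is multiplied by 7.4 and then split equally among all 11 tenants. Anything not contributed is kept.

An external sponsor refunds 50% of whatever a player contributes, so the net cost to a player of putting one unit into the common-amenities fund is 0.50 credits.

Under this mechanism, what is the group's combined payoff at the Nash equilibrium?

4345.00 credits

Under the mechanism each unit contributed yields (7.4/11) / 0.50 = 1.3455 back to its contributor per unit of net cost, which exceeds 1, making full contribution the dominant choice for everyone.
At the Nash equilibrium everyone contributes 50. Group total payoff = 11 × (50 × 0.50 + 7.4 × 50) = 4345.00.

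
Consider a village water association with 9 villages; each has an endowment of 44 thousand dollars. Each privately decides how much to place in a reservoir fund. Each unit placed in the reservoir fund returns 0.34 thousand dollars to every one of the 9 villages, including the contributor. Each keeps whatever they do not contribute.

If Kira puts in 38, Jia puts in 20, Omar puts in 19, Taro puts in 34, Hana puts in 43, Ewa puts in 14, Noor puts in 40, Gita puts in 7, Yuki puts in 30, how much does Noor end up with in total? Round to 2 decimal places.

Total contributed: 38 + 20 + 19 + 34 + 43 + 14 + 40 + 7 + 30 = 245.
Each receives 0.34 × 245 = 83.30 from the reservoir fund.
Noor keeps 44 − 40 = 4, so Noor's payoff is 4 + 83.30 = 87.30.

87.30 thousand dollars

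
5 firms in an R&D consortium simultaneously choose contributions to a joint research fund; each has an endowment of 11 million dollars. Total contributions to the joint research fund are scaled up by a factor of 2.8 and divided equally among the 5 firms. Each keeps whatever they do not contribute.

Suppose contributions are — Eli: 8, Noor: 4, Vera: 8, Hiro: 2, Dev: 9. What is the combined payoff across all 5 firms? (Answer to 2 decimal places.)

Total contributed: 8 + 4 + 8 + 2 + 9 = 31; total kept: 5 × 11 − 31 = 24.
The joint research fund pays out 2.8 × 31 = 86.80 in aggregate.
Group total = 24 + 86.80 = 110.80.

110.80 million dollars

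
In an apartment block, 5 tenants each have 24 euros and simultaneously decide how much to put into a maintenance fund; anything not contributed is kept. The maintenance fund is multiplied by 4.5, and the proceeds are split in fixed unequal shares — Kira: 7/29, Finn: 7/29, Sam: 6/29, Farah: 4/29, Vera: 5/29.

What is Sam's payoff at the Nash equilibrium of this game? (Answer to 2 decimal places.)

68.69 euros

A player with share s gets back 4.5·s per unit contributed, so full contribution is dominant for anyone with s > 1/4.5 = 0.2222 and zero contribution is dominant for anyone below.
The shares above 0.2222 belong to Kira and Finn, contributing 24 each; the remaining 3 contribute 0. Total contributed: 48.
Sam keeps 24 and receives 4.5 × 48 × 6/29 = 44.69 from the maintenance fund, for a payoff of 68.69.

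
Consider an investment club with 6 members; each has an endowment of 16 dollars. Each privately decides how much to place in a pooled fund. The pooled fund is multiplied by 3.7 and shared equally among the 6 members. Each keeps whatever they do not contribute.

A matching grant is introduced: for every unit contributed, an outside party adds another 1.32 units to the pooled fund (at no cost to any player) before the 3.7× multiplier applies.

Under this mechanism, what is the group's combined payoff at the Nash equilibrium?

With the mechanism, a contributed unit returns 3.7 × 2.32 / 6 = 1.4307 per unit of net cost to the contributor — now above 1 — so contributing fully is weakly dominant for every player.
At the Nash equilibrium everyone contributes 16. Group total payoff = 3.7 × 2.32 × 96 = 824.06.

824.06 dollars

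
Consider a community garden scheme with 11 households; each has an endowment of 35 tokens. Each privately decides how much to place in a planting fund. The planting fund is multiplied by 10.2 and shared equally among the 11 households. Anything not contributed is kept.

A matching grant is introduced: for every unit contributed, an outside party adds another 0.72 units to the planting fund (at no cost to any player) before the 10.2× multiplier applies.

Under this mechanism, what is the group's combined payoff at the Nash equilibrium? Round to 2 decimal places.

6754.44 tokens

With the mechanism, a contributed unit returns 10.2 × 1.72 / 11 = 1.5949 per unit of net cost to the contributor — now above 1 — so contributing fully is weakly dominant for every player.
At the Nash equilibrium everyone contributes 35. Group total payoff = 10.2 × 1.72 × 385 = 6754.44.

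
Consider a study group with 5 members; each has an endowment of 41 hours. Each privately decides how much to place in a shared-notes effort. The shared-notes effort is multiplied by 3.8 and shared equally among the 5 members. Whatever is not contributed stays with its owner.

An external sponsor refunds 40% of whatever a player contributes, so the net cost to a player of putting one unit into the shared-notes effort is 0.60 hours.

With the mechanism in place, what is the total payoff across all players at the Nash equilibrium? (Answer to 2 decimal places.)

Under the mechanism each unit contributed yields (3.8/5) / 0.60 = 1.2667 back to its contributor per unit of net cost, which exceeds 1, making full contribution the dominant choice for everyone.
At the Nash equilibrium everyone contributes 41. Group total payoff = 5 × (41 × 0.40 + 3.8 × 41) = 861.00.

861.00 hours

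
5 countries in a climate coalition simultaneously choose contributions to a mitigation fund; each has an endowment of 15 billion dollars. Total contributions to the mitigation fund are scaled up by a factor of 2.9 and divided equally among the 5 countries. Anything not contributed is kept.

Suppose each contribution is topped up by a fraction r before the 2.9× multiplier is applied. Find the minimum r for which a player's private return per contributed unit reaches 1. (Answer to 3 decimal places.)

0.724

With matching at rate r, one contributed unit becomes (1 + r) in the mitigation fund and returns 2.9 × (1 + r) / 5 to the contributor.
Setting this equal to 1: 1 + r = 5/2.9 = 1.7241.
So the minimum matching rate is r = 1.7241 − 1 = 0.724.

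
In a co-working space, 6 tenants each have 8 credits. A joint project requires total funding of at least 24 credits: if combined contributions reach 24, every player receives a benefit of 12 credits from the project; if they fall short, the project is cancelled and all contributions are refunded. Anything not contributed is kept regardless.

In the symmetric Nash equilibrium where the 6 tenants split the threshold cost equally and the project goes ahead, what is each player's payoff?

Equal share of the threshold: 24/6 = 4.
At this profile no one gains by cutting their contribution: any cut drops the total below 24, the project is cancelled, contributions are refunded, and the deviator ends with 8, which is less than 8 − 4 + 12 = 16. Contributing more than 4 just wastes the excess. So contributing exactly 4 is a best response.
Each player's payoff: 8 − 4 + 12 = 16.

16 credits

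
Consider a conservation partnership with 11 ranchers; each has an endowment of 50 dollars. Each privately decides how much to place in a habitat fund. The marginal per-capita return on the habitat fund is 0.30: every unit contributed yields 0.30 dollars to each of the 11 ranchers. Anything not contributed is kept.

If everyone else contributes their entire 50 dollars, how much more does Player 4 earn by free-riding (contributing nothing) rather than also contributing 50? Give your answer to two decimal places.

35.00 dollars

Switching from a contribution of 50 to 0 lets Player 4 keep an extra 50 dollars, but lowers the habitat fund by 50, which costs Player 4 their own share of that drop: 0.30 × 50 = 15.00.
Net gain = 50 − 15.00 = 35.00. The private return per contributed unit (0.30) is below 1, so free-riding is indeed the best response regardless of what the others do.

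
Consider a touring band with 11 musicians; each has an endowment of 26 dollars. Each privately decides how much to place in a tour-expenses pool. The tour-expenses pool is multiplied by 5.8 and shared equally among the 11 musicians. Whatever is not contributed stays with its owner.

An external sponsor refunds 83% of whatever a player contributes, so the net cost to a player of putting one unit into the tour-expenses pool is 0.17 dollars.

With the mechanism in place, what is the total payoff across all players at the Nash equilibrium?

The effective private return per unit is now (5.8/11) / 0.17 = 3.1016 > 1, so every player's dominant strategy flips to full contribution.
So the Nash equilibrium is full contribution by all 11; the group earns 11 × (26 × 0.83 + 5.8 × 26) = 1896.18.

1896.18 dollars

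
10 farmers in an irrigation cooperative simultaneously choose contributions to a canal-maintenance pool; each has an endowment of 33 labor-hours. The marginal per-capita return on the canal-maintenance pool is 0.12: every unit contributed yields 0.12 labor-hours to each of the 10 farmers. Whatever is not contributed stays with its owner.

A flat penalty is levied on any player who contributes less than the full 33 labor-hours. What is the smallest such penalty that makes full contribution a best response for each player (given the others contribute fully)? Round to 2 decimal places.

29.04 labor-hours

Given the others contribute fully, the best deviation is to contribute 0 (any partial contribution still incurs the fine and gives up units whose private return 0.12 is below 1).
Deviating from 33 to 0 saves 33 labor-hours but forfeits the deviator's share of the drop in the canal-maintenance pool: 0.12 × 33 = 3.96.
So the deviation gain is 33 − 3.96 = 29.04, and the fine must be at least 29.04 labor-hours to wipe it out.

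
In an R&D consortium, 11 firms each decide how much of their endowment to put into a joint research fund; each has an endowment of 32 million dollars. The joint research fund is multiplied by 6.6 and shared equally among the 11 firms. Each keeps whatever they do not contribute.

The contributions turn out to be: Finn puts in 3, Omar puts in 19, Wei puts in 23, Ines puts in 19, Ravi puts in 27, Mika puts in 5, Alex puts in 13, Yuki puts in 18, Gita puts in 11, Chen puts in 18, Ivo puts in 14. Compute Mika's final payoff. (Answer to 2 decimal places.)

Total contributed: 3 + 19 + 23 + 19 + 27 + 5 + 13 + 18 + 11 + 18 + 14 = 170.
Each receives 6.6 × 170 / 11 = 102.00 from the joint research fund.
Mika keeps 32 − 5 = 27, so Mika's payoff is 27 + 102.00 = 129.00.

129.00 million dollars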